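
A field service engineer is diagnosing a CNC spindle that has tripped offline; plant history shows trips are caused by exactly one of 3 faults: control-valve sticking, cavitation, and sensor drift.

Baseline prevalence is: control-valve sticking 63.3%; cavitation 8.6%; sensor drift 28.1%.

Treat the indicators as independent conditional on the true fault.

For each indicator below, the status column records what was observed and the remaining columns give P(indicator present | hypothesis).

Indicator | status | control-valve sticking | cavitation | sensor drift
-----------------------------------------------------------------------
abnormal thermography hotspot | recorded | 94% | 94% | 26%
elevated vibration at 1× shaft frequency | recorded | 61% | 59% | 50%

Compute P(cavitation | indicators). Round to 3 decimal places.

0.107

For each hypothesis, the unnormalized posterior weight is prior × product of the indicator likelihoods:
  control-valve sticking: 0.633 × 0.94 × 0.61 = 0.36296
  cavitation: 0.086 × 0.94 × 0.59 = 0.047696
  sensor drift: 0.281 × 0.26 × 0.50 = 0.03653
Normalizing constant Z = 0.36296 + 0.047696 + 0.03653 = 0.44719.
P(cavitation | evidence) = 0.047696 / 0.44719 ≈ 0.107.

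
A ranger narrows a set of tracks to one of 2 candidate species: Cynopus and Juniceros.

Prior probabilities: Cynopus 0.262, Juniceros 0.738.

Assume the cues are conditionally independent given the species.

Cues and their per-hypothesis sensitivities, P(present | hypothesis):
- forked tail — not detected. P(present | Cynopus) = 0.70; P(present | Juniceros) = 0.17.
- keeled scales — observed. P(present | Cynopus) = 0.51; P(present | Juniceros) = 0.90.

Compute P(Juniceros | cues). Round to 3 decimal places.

For each hypothesis, the unnormalized posterior weight is prior × product of the cue likelihoods (using 1 − P(present | H) for each absent cue):
  Cynopus: 0.262 × (1 − 0.70) × 0.51 = 0.040086
  Juniceros: 0.738 × (1 − 0.17) × 0.90 = 0.55129
Normalizing constant Z = 0.040086 + 0.55129 = 0.59137.
P(Juniceros | evidence) = 0.55129 / 0.59137 ≈ 0.932.

0.932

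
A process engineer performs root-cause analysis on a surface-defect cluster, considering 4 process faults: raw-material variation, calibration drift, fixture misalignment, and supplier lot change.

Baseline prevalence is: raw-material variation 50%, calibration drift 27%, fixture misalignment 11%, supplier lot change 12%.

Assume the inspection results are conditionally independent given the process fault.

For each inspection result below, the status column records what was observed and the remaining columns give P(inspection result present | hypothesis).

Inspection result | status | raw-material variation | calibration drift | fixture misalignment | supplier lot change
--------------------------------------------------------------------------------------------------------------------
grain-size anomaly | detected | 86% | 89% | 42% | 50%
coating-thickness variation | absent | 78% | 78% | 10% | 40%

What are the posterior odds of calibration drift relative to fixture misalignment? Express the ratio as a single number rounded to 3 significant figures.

1.27

Posterior odds equal prior odds times the likelihood ratio; only the two competing hypotheses matter (using 1 − P(present | H) for each absent inspection result).
  calibration drift: 0.27 × 0.89 × (1 − 0.78) = 0.052866
  fixture misalignment: 0.11 × 0.42 × (1 − 0.10) = 0.04158
Posterior odds = 0.052866 / 0.04158 ≈ 1.27.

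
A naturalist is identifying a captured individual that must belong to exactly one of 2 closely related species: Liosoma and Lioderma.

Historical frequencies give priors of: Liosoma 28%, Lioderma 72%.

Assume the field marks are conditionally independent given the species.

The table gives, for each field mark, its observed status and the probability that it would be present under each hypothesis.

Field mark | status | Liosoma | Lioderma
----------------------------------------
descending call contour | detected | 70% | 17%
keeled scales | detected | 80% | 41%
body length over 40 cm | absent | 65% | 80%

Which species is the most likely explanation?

Liosoma

Multiply each prior by the joint likelihood of the field mark pattern (using 1 − P(present | H) for each absent field mark):
  Liosoma: 0.28 × 0.70 × 0.80 × (1 − 0.65) = 0.05488
  Lioderma: 0.72 × 0.17 × 0.41 × (1 − 0.80) = 0.010037
The unnormalized weights sum to 0.064917.
P(Liosoma | evidence) ≈ 0.05488 / 0.064917 ≈ 0.845
P(Lioderma | evidence) ≈ 0.010037 / 0.064917 ≈ 0.155
The largest is 0.845, so Liosoma is most probable.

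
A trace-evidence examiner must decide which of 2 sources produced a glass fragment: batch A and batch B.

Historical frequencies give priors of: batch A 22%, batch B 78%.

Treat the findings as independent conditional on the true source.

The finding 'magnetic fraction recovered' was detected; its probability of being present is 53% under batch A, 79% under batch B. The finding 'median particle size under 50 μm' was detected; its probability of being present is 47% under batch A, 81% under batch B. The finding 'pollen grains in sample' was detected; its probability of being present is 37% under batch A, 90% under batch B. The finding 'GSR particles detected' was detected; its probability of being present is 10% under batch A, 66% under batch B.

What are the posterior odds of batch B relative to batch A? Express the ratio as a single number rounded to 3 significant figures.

146

The normalizing constant cancels in an odds ratio, so compute prior × likelihood for the two hypotheses only:
  batch B: 0.78 × 0.79 × 0.81 × 0.90 × 0.66 = 0.29648
  batch A: 0.22 × 0.53 × 0.47 × 0.37 × 0.10 = 0.0020277
Posterior odds = 0.29648 / 0.0020277 ≈ 146.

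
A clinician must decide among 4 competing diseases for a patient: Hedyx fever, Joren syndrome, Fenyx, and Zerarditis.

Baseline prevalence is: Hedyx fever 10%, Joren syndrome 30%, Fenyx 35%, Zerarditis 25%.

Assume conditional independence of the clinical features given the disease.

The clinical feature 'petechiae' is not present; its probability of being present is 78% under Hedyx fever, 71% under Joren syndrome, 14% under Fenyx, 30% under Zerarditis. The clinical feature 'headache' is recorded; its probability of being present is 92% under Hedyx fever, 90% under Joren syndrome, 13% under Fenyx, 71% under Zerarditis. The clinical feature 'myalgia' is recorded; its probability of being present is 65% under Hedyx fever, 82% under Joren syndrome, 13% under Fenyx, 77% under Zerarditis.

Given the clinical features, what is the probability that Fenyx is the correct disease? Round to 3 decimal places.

0.029

By Bayes' rule with conditional independence, the unnormalized weight for each hypothesis is prior × ∏ likelihoods (using 1 − P(present | H) for each absent clinical feature):
  Hedyx fever: 0.10 × (1 − 0.78) × 0.92 × 0.65 = 0.013156
  Joren syndrome: 0.30 × (1 − 0.71) × 0.90 × 0.82 = 0.064206
  Fenyx: 0.35 × (1 − 0.14) × 0.13 × 0.13 = 0.0050869
  Zerarditis: 0.25 × (1 − 0.30) × 0.71 × 0.77 = 0.095672
The unnormalized weights sum to 0.17812.
P(Fenyx | evidence) = 0.0050869 / 0.17812 ≈ 0.029.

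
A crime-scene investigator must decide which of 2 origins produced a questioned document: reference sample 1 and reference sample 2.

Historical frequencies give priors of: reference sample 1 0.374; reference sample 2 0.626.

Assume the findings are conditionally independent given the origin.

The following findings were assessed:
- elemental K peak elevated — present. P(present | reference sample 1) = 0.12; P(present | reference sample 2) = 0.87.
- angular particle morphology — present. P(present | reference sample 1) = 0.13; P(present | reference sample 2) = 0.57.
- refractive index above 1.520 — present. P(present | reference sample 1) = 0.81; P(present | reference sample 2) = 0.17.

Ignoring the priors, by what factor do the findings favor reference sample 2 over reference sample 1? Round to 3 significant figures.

Take the product of per-finding likelihoods under each hypothesis, then divide.
  reference sample 2: 0.87 × 0.57 × 0.17 = 0.084303
  reference sample 1: 0.12 × 0.13 × 0.81 = 0.012636
Bayes factor = 0.084303 / 0.012636 ≈ 6.67

6.67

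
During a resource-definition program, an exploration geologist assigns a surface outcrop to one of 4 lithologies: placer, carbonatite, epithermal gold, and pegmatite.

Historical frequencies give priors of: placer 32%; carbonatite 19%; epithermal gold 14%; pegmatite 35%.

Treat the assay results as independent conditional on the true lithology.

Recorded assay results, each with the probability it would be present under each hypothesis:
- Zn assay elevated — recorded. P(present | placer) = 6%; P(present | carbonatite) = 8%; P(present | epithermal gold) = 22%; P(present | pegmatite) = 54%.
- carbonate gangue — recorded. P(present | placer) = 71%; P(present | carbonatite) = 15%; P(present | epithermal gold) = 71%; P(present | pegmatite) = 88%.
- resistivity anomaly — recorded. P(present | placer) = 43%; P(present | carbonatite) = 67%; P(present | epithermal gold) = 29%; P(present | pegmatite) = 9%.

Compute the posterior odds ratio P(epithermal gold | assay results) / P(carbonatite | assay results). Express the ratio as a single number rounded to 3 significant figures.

Unnormalized posterior weight (prior times the assay result likelihoods) for each of the two hypotheses:
  epithermal gold: 0.14 × 0.22 × 0.71 × 0.29 = 0.0063417
  carbonatite: 0.19 × 0.08 × 0.15 × 0.67 = 0.0015276
Odds(epithermal gold : carbonatite) = 0.0063417 / 0.0015276 ≈ 4.15.

4.15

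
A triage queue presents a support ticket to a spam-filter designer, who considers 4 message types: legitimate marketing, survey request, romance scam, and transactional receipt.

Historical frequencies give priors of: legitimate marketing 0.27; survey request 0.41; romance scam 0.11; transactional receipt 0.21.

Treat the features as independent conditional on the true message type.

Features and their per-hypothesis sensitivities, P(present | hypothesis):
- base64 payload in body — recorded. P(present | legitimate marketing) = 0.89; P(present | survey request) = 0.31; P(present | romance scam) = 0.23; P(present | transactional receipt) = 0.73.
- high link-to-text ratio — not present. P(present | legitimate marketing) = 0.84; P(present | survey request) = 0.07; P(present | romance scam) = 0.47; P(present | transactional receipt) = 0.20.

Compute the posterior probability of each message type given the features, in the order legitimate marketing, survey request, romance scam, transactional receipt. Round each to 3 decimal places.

By Bayes' rule with conditional independence, the unnormalized weight for each hypothesis is prior × ∏ likelihoods (using 1 − P(present | H) for each absent feature):
  legitimate marketing: 0.27 × 0.89 × (1 − 0.84) = 0.038448
  survey request: 0.41 × 0.31 × (1 − 0.07) = 0.1182
  romance scam: 0.11 × 0.23 × (1 − 0.47) = 0.013409
  transactional receipt: 0.21 × 0.73 × (1 − 0.20) = 0.12264
Marginal likelihood of the evidence = 0.2927.
P(legitimate marketing | evidence) = 0.038448 / 0.2927 ≈ 0.131
P(survey request | evidence) = 0.1182 / 0.2927 ≈ 0.404
P(romance scam | evidence) = 0.013409 / 0.2927 ≈ 0.046
P(transactional receipt | evidence) = 0.12264 / 0.2927 ≈ 0.419

0.131, 0.404, 0.046, 0.419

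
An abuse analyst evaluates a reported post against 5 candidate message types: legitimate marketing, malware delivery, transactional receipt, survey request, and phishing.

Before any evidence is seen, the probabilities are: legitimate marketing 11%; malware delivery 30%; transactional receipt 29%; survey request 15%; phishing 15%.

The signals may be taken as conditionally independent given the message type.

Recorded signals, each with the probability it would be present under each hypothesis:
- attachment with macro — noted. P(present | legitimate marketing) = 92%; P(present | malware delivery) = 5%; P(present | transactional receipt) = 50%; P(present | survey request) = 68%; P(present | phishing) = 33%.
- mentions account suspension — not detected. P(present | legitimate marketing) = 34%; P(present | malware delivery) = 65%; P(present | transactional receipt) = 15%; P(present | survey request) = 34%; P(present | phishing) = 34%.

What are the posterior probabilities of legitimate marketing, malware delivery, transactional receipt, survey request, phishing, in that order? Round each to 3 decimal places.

Multiply each prior by the joint likelihood of the signal pattern (using 1 − P(present | H) for each absent signal):
  legitimate marketing: 0.11 × 0.92 × (1 − 0.34) = 0.066792
  malware delivery: 0.30 × 0.05 × (1 − 0.65) = 0.00525
  transactional receipt: 0.29 × 0.50 × (1 − 0.15) = 0.12325
  survey request: 0.15 × 0.68 × (1 − 0.34) = 0.06732
  phishing: 0.15 × 0.33 × (1 − 0.34) = 0.03267
The unnormalized weights sum to 0.29528.
P(legitimate marketing | evidence) = 0.066792 / 0.29528 ≈ 0.226
P(malware delivery | evidence) = 0.00525 / 0.29528 ≈ 0.018
P(transactional receipt | evidence) = 0.12325 / 0.29528 ≈ 0.417
P(survey request | evidence) = 0.06732 / 0.29528 ≈ 0.228
P(phishing | evidence) = 0.03267 / 0.29528 ≈ 0.111

0.226, 0.018, 0.417, 0.228, 0.111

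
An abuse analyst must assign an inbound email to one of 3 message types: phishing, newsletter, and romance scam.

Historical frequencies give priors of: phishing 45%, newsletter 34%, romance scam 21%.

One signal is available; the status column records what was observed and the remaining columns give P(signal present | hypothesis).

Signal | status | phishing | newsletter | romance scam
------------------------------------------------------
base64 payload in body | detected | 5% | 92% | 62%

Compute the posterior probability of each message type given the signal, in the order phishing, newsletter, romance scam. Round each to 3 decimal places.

0.048, 0.672, 0.280

By Bayes' rule, the unnormalized weight for each hypothesis is prior × likelihood:
  phishing: 0.45 × 0.05 = 0.0225
  newsletter: 0.34 × 0.92 = 0.3128
  romance scam: 0.21 × 0.62 = 0.1302
Normalizing constant Z = 0.0225 + 0.3128 + 0.1302 = 0.4655.
P(phishing | evidence) = 0.0225 / 0.4655 ≈ 0.048
P(newsletter | evidence) = 0.3128 / 0.4655 ≈ 0.672
P(romance scam | evidence) = 0.1302 / 0.4655 ≈ 0.280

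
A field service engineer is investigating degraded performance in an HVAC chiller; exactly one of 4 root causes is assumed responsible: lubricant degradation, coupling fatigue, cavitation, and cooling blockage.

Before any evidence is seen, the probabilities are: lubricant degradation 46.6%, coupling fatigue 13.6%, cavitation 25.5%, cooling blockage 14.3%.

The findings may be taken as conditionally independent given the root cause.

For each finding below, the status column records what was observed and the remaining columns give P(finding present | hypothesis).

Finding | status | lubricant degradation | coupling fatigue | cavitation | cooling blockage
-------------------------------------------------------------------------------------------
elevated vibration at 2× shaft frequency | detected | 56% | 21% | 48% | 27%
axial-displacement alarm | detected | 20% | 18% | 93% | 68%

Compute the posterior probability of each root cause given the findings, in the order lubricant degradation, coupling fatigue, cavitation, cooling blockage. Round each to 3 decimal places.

0.264, 0.026, 0.577, 0.133

By Bayes' rule with conditional independence, the unnormalized weight for each hypothesis is prior × ∏ likelihoods:
  lubricant degradation: 0.466 × 0.56 × 0.20 = 0.052192
  coupling fatigue: 0.136 × 0.21 × 0.18 = 0.0051408
  cavitation: 0.255 × 0.48 × 0.93 = 0.11383
  cooling blockage: 0.143 × 0.27 × 0.68 = 0.026255
Marginal likelihood of the evidence = 0.19742.
P(lubricant degradation | evidence) = 0.052192 / 0.19742 ≈ 0.264
P(coupling fatigue | evidence) = 0.0051408 / 0.19742 ≈ 0.026
P(cavitation | evidence) = 0.11383 / 0.19742 ≈ 0.577
P(cooling blockage | evidence) = 0.026255 / 0.19742 ≈ 0.133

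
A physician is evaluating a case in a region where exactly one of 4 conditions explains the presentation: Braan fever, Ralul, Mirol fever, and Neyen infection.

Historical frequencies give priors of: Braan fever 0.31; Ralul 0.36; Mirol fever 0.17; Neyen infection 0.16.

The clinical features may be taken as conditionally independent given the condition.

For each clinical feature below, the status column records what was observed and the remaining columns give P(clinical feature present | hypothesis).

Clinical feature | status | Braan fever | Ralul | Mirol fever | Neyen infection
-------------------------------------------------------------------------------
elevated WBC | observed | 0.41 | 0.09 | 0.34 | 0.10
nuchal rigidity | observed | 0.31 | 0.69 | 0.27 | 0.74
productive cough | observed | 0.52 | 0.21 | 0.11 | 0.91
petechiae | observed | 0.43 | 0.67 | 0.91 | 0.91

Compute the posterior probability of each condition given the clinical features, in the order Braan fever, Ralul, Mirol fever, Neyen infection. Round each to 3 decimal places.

0.378, 0.135, 0.067, 0.420

For each hypothesis, the unnormalized posterior weight is prior × product of the clinical feature likelihoods:
  Braan fever: 0.31 × 0.41 × 0.31 × 0.52 × 0.43 = 0.0088101
  Ralul: 0.36 × 0.09 × 0.69 × 0.21 × 0.67 = 0.0031455
  Mirol fever: 0.17 × 0.34 × 0.27 × 0.11 × 0.91 = 0.0015622
  Neyen infection: 0.16 × 0.10 × 0.74 × 0.91 × 0.91 = 0.0098047
Marginal likelihood of the evidence = 0.023322.
P(Braan fever | evidence) = 0.0088101 / 0.023322 ≈ 0.378
P(Ralul | evidence) = 0.0031455 / 0.023322 ≈ 0.135
P(Mirol fever | evidence) = 0.0015622 / 0.023322 ≈ 0.067
P(Neyen infection | evidence) = 0.0098047 / 0.023322 ≈ 0.420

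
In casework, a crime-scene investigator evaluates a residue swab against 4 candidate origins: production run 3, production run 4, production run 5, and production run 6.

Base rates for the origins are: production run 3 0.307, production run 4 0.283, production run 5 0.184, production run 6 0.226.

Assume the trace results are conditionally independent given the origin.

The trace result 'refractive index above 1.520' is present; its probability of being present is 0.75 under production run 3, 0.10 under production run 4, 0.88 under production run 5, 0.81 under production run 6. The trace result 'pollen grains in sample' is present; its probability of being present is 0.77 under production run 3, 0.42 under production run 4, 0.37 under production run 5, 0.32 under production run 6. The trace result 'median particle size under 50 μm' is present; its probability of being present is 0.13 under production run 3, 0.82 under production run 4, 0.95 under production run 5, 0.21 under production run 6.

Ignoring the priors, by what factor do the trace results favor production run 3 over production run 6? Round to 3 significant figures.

Joint likelihood of the trace result pattern under each hypothesis:
  production run 3: 0.75 × 0.77 × 0.13 = 0.075075
  production run 6: 0.81 × 0.32 × 0.21 = 0.054432
Bayes factor = 0.075075 / 0.054432 ≈ 1.38

1.38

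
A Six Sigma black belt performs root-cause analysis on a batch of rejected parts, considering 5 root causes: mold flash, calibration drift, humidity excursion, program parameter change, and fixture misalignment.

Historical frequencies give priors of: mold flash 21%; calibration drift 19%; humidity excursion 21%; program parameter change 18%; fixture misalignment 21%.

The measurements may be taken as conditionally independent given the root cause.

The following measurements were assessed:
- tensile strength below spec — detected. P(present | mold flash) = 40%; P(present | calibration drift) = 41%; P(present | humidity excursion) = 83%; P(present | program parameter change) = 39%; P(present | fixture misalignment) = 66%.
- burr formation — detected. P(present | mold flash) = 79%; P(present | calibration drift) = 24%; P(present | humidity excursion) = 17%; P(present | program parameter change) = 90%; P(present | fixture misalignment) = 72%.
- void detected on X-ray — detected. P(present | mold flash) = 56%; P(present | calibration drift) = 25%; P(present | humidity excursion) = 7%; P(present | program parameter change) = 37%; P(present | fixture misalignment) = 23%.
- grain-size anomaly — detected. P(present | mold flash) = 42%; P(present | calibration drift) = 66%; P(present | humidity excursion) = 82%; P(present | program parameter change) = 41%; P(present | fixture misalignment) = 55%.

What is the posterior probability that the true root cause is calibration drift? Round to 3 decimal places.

0.072

For each hypothesis, the unnormalized posterior weight is prior × product of the measurement likelihoods:
  mold flash: 0.21 × 0.40 × 0.79 × 0.56 × 0.42 = 0.015608
  calibration drift: 0.19 × 0.41 × 0.24 × 0.25 × 0.66 = 0.0030848
  humidity excursion: 0.21 × 0.83 × 0.17 × 0.07 × 0.82 = 0.0017008
  program parameter change: 0.18 × 0.39 × 0.90 × 0.37 × 0.41 = 0.0095844
  fixture misalignment: 0.21 × 0.66 × 0.72 × 0.23 × 0.55 = 0.012624
Normalizing constant Z = 0.015608 + 0.0030848 + 0.0017008 + 0.0095844 + 0.012624 = 0.042602.
P(calibration drift | evidence) = 0.0030848 / 0.042602 ≈ 0.072.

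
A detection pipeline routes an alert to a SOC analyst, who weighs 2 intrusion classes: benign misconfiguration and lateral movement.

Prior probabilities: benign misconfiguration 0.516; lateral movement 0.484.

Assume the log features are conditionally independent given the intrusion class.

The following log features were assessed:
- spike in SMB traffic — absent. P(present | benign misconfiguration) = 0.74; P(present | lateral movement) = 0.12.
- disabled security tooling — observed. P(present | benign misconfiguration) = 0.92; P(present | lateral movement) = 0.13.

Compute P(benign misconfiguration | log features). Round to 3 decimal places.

For each hypothesis, the unnormalized posterior weight is prior × product of the log feature likelihoods (using 1 − P(present | H) for each absent log feature):
  benign misconfiguration: 0.516 × (1 − 0.74) × 0.92 = 0.12343
  lateral movement: 0.484 × (1 − 0.12) × 0.13 = 0.05537
Normalizing constant Z = 0.12343 + 0.05537 = 0.1788.
P(benign misconfiguration | evidence) = 0.12343 / 0.1788 ≈ 0.690.

0.690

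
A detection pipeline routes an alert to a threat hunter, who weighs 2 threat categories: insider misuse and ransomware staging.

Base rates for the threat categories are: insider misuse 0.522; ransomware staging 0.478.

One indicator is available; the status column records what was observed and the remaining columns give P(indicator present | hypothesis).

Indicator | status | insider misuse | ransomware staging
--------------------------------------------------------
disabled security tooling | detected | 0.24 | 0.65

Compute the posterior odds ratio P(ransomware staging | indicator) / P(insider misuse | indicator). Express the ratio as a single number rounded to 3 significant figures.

2.48

The normalizing constant cancels in an odds ratio, so compute prior × likelihood for the two hypotheses only:
  ransomware staging: 0.478 × 0.65 = 0.3107
  insider misuse: 0.522 × 0.24 = 0.12528
Odds(ransomware staging : insider misuse) = 0.3107 / 0.12528 ≈ 2.48.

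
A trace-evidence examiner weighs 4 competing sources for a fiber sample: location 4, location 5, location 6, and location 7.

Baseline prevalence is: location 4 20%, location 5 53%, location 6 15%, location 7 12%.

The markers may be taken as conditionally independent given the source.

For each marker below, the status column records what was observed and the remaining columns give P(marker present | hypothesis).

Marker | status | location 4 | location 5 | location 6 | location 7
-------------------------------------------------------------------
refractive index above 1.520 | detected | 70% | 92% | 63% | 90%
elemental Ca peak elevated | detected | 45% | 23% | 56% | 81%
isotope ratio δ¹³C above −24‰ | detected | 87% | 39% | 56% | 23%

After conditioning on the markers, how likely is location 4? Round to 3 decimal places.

Multiply each prior by the joint likelihood of the marker pattern:
  location 4: 0.20 × 0.70 × 0.45 × 0.87 = 0.05481
  location 5: 0.53 × 0.92 × 0.23 × 0.39 = 0.043738
  location 6: 0.15 × 0.63 × 0.56 × 0.56 = 0.029635
  location 7: 0.12 × 0.90 × 0.81 × 0.23 = 0.02012
The unnormalized weights sum to 0.1483.
P(location 4 | evidence) = 0.05481 / 0.1483 ≈ 0.370.

0.370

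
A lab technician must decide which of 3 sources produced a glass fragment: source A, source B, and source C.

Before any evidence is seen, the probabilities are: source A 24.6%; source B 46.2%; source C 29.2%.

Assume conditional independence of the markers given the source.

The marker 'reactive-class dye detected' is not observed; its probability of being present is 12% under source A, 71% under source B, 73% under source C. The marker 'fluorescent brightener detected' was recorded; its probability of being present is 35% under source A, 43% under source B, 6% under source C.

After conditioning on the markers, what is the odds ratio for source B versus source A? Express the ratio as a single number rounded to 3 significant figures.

0.760

Unnormalized posterior weight (prior times the marker likelihoods) for each of the two hypotheses (using 1 − P(present | H) for each absent marker):
  source B: 0.462 × (1 − 0.71) × 0.43 = 0.057611
  source A: 0.246 × (1 − 0.12) × 0.35 = 0.075768
Posterior odds = 0.057611 / 0.075768 ≈ 0.760.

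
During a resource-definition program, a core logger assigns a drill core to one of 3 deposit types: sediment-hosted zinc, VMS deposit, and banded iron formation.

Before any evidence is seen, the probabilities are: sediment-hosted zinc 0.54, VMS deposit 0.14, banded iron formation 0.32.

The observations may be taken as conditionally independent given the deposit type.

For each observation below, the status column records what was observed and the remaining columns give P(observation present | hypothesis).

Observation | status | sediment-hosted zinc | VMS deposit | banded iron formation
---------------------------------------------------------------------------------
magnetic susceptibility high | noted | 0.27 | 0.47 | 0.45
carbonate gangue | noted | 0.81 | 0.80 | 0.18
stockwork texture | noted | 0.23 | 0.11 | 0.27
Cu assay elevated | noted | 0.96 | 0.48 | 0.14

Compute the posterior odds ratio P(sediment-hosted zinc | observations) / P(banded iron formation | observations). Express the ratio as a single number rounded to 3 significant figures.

Posterior odds equal prior odds times the likelihood ratio; only the two competing hypotheses matter.
  sediment-hosted zinc: 0.54 × 0.27 × 0.81 × 0.23 × 0.96 = 0.026076
  banded iron formation: 0.32 × 0.45 × 0.18 × 0.27 × 0.14 = 0.00097978
Odds(sediment-hosted zinc : banded iron formation) = 0.026076 / 0.00097978 ≈ 26.6.

26.6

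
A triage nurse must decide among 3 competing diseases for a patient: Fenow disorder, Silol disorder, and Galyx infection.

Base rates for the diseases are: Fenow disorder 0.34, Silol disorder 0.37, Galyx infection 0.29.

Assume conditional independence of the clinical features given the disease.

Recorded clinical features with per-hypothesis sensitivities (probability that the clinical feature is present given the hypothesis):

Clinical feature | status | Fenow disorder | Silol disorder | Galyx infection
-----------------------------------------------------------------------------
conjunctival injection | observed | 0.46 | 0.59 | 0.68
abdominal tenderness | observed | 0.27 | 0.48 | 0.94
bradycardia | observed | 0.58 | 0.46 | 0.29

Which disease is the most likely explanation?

For each hypothesis, the unnormalized posterior weight is prior × product of the clinical feature likelihoods:
  Fenow disorder: 0.34 × 0.46 × 0.27 × 0.58 = 0.024492
  Silol disorder: 0.37 × 0.59 × 0.48 × 0.46 = 0.048201
  Galyx infection: 0.29 × 0.68 × 0.94 × 0.29 = 0.053757
Marginal likelihood of the evidence = 0.12645.
P(Fenow disorder | evidence) ≈ 0.024492 / 0.12645 ≈ 0.194
P(Silol disorder | evidence) ≈ 0.048201 / 0.12645 ≈ 0.381
P(Galyx infection | evidence) ≈ 0.053757 / 0.12645 ≈ 0.425
The largest is 0.425, so Galyx infection is most probable.

Galyx infection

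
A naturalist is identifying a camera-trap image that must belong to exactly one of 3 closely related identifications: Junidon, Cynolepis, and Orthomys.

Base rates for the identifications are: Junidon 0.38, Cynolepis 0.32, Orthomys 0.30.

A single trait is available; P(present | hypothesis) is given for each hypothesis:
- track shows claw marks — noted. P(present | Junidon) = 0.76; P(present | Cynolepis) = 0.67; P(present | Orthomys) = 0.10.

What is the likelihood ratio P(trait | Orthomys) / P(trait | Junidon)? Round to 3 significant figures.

0.132

Likelihood of this trait under each hypothesis:
  Orthomys: 0.1
  Junidon: 0.76
Bayes factor = 0.1 / 0.76 ≈ 0.132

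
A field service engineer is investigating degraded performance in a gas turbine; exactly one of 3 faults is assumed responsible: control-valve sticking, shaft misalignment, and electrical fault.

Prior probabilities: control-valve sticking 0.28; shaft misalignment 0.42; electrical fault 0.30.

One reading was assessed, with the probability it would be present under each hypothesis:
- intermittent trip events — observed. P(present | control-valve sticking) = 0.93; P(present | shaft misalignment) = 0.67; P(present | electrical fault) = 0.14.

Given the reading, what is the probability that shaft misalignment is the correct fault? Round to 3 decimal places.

Multiply each prior by the likelihood of the reading:
  control-valve sticking: 0.28 × 0.93 = 0.2604
  shaft misalignment: 0.42 × 0.67 = 0.2814
  electrical fault: 0.30 × 0.14 = 0.042
Normalizing constant Z = 0.2604 + 0.2814 + 0.042 = 0.5838.
P(shaft misalignment | evidence) = 0.2814 / 0.5838 ≈ 0.482.

0.482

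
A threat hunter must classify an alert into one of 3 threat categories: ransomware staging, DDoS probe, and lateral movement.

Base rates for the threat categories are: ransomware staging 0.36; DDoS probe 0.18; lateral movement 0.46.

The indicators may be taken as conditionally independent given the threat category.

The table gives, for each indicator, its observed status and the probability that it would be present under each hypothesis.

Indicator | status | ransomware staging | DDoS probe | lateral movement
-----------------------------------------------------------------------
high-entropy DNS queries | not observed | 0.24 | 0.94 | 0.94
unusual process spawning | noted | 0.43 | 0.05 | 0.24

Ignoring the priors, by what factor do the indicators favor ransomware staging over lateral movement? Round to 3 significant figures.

Joint likelihood of the indicator pattern under each hypothesis (using 1 − P(present | H) for each absent indicator):
  ransomware staging: (1 − 0.24) × 0.43 = 0.3268
  lateral movement: (1 − 0.94) × 0.24 = 0.0144
Bayes factor = 0.3268 / 0.0144 ≈ 22.7

22.7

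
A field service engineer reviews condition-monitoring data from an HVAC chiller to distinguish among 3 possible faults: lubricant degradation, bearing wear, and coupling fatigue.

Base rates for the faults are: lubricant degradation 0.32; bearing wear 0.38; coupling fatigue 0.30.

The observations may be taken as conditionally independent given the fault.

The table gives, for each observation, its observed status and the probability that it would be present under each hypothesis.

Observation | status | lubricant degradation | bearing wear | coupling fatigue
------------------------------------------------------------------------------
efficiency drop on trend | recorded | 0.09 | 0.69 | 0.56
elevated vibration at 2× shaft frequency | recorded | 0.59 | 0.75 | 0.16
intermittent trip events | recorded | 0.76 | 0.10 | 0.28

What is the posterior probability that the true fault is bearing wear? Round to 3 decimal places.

0.490

Multiply each prior by the joint likelihood of the evidence pattern:
  lubricant degradation: 0.32 × 0.09 × 0.59 × 0.76 = 0.012914
  bearing wear: 0.38 × 0.69 × 0.75 × 0.10 = 0.019665
  coupling fatigue: 0.30 × 0.56 × 0.16 × 0.28 = 0.0075264
The unnormalized weights sum to 0.040105.
P(bearing wear | evidence) = 0.019665 / 0.040105 ≈ 0.490.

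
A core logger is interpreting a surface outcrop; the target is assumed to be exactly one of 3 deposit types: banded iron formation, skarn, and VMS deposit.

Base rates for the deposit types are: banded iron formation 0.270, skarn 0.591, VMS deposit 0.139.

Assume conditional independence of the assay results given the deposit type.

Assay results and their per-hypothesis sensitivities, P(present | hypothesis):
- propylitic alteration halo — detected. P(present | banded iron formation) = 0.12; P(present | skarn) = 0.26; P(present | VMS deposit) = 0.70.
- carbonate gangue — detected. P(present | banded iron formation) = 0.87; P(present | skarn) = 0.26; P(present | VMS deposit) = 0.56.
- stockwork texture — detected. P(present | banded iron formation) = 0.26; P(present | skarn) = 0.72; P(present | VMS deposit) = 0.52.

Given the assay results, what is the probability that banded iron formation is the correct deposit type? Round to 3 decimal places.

0.114

Multiply each prior by the joint likelihood of the assay result pattern:
  banded iron formation: 0.270 × 0.12 × 0.87 × 0.26 = 0.0073289
  skarn: 0.591 × 0.26 × 0.26 × 0.72 = 0.028765
  VMS deposit: 0.139 × 0.70 × 0.56 × 0.52 = 0.028334
Marginal likelihood of the evidence = 0.064428.
P(banded iron formation | evidence) = 0.0073289 / 0.064428 ≈ 0.114.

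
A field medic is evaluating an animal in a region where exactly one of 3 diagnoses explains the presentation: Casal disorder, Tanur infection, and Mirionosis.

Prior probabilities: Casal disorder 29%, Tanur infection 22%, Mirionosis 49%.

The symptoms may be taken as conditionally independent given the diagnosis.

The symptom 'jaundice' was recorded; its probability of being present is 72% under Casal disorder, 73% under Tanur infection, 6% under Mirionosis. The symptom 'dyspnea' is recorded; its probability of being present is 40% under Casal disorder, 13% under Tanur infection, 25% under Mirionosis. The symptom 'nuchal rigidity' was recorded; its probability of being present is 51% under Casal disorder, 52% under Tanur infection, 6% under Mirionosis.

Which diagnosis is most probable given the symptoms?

By Bayes' rule with conditional independence, the unnormalized weight for each hypothesis is prior × ∏ likelihoods:
  Casal disorder: 0.29 × 0.72 × 0.40 × 0.51 = 0.042595
  Tanur infection: 0.22 × 0.73 × 0.13 × 0.52 = 0.010857
  Mirionosis: 0.49 × 0.06 × 0.25 × 0.06 = 0.000441
Marginal likelihood of the evidence = 0.053893.
P(Casal disorder | evidence) ≈ 0.042595 / 0.053893 ≈ 0.790
P(Tanur infection | evidence) ≈ 0.010857 / 0.053893 ≈ 0.201
P(Mirionosis | evidence) ≈ 0.000441 / 0.053893 ≈ 0.008
The largest is 0.790, so Casal disorder is most probable.

Casal disorder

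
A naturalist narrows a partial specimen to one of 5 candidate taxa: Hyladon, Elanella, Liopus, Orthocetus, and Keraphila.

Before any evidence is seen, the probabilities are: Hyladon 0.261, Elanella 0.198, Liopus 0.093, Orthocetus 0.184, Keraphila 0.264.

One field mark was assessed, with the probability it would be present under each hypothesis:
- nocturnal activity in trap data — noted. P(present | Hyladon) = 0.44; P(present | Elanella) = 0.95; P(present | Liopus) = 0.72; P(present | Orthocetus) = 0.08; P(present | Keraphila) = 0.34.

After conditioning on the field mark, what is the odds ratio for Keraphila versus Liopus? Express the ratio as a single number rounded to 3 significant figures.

Unnormalized posterior weight (prior times the field mark likelihood) for each of the two hypotheses:
  Keraphila: 0.264 × 0.34 = 0.08976
  Liopus: 0.093 × 0.72 = 0.06696
Odds(Keraphila : Liopus) = 0.08976 / 0.06696 ≈ 1.34.

1.34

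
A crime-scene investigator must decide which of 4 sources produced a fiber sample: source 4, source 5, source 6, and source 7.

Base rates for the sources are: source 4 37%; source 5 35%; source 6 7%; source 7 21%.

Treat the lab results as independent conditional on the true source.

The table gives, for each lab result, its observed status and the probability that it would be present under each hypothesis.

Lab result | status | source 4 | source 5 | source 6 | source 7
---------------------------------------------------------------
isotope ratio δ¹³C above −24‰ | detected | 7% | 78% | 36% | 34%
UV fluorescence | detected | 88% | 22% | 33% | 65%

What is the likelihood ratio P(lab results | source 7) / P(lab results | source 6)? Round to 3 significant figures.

1.86

Joint likelihood of the lab result pattern under each hypothesis:
  source 7: 0.34 × 0.65 = 0.221
  source 6: 0.36 × 0.33 = 0.1188
Bayes factor = 0.221 / 0.1188 ≈ 1.86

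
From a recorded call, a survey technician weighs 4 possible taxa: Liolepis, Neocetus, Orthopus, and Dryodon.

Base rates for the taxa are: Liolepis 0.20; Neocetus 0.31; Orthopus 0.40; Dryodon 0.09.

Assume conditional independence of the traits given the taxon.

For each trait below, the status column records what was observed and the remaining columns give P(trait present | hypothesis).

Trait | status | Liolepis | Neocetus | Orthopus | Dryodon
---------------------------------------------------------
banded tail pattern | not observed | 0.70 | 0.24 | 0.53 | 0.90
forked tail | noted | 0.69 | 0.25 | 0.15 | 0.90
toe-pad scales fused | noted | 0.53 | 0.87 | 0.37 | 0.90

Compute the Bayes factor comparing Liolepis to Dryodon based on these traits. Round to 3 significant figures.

1.35

Take the product of per-trait likelihoods under each hypothesis (using 1 − P(present | H) for each absent trait), then divide.
  Liolepis: (1 − 0.70) × 0.69 × 0.53 = 0.10971
  Dryodon: (1 − 0.90) × 0.90 × 0.90 = 0.081
Bayes factor = 0.10971 / 0.081 ≈ 1.35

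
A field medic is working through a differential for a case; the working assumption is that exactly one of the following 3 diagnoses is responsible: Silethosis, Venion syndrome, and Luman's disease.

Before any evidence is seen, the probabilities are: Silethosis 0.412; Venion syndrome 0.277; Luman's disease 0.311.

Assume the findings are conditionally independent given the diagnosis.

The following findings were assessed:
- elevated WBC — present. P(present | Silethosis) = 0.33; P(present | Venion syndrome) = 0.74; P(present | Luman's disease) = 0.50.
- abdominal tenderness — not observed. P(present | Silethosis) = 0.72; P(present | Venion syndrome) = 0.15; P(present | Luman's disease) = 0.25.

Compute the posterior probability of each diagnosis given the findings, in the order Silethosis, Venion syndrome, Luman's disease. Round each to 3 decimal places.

0.116, 0.530, 0.355

Multiply each prior by the joint likelihood of the evidence pattern (using 1 − P(present | H) for each absent finding):
  Silethosis: 0.412 × 0.33 × (1 − 0.72) = 0.038069
  Venion syndrome: 0.277 × 0.74 × (1 − 0.15) = 0.17423
  Luman's disease: 0.311 × 0.50 × (1 − 0.25) = 0.11663
Marginal likelihood of the evidence = 0.32893.
P(Silethosis | evidence) = 0.038069 / 0.32893 ≈ 0.116
P(Venion syndrome | evidence) = 0.17423 / 0.32893 ≈ 0.530
P(Luman's disease | evidence) = 0.11663 / 0.32893 ≈ 0.355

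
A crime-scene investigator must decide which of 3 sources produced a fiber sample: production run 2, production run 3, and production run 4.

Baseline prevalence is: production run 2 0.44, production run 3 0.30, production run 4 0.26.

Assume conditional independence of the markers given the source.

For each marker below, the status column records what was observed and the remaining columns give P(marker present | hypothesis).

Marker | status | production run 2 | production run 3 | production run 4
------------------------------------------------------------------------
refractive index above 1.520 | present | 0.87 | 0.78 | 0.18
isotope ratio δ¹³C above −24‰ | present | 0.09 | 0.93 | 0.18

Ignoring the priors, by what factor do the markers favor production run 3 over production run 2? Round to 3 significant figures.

Joint likelihood of the marker pattern under each hypothesis:
  production run 3: 0.78 × 0.93 = 0.7254
  production run 2: 0.87 × 0.09 = 0.0783
Bayes factor = 0.7254 / 0.0783 ≈ 9.26

9.26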